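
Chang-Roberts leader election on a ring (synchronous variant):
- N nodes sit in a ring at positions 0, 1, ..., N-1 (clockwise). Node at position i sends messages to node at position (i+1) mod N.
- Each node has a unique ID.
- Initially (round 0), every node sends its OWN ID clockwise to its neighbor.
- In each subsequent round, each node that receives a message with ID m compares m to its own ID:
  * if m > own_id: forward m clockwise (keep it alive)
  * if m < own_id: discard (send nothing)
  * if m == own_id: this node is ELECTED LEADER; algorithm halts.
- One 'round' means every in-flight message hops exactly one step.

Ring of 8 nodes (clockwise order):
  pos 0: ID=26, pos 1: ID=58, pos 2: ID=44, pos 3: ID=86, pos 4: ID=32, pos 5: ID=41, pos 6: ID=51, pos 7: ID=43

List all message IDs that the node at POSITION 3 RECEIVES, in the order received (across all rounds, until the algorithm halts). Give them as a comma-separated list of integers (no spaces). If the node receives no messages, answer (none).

Answer: 44,58,86

Derivation:
Round 1: pos1(id58) recv 26: drop; pos2(id44) recv 58: fwd; pos3(id86) recv 44: drop; pos4(id32) recv 86: fwd; pos5(id41) recv 32: drop; pos6(id51) recv 41: drop; pos7(id43) recv 51: fwd; pos0(id26) recv 43: fwd
Round 2: pos3(id86) recv 58: drop; pos5(id41) recv 86: fwd; pos0(id26) recv 51: fwd; pos1(id58) recv 43: drop
Round 3: pos6(id51) recv 86: fwd; pos1(id58) recv 51: drop
Round 4: pos7(id43) recv 86: fwd
Round 5: pos0(id26) recv 86: fwd
Round 6: pos1(id58) recv 86: fwd
Round 7: pos2(id44) recv 86: fwd
Round 8: pos3(id86) recv 86: ELECTED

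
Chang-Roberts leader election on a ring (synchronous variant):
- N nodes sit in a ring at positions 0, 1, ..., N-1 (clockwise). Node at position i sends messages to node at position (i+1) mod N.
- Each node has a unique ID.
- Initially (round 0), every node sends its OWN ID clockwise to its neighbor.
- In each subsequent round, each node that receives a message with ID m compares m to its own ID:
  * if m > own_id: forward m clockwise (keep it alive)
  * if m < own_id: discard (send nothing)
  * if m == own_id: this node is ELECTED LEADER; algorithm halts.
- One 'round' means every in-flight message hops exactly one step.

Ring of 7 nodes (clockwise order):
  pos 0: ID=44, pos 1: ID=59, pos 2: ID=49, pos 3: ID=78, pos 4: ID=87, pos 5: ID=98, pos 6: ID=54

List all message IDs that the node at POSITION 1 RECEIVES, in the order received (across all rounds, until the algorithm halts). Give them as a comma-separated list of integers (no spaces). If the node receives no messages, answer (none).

Answer: 44,54,98

Derivation:
Round 1: pos1(id59) recv 44: drop; pos2(id49) recv 59: fwd; pos3(id78) recv 49: drop; pos4(id87) recv 78: drop; pos5(id98) recv 87: drop; pos6(id54) recv 98: fwd; pos0(id44) recv 54: fwd
Round 2: pos3(id78) recv 59: drop; pos0(id44) recv 98: fwd; pos1(id59) recv 54: drop
Round 3: pos1(id59) recv 98: fwd
Round 4: pos2(id49) recv 98: fwd
Round 5: pos3(id78) recv 98: fwd
Round 6: pos4(id87) recv 98: fwd
Round 7: pos5(id98) recv 98: ELECTED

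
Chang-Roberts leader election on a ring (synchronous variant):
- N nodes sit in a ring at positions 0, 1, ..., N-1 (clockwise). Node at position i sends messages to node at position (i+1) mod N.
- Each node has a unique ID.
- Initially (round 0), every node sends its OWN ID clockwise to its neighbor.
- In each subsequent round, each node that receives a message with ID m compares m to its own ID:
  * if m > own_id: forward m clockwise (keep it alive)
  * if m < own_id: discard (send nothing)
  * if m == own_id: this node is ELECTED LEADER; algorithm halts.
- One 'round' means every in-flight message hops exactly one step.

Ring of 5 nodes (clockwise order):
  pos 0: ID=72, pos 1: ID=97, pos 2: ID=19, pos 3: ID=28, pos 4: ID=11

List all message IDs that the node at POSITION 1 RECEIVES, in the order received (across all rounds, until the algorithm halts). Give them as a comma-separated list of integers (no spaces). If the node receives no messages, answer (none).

Round 1: pos1(id97) recv 72: drop; pos2(id19) recv 97: fwd; pos3(id28) recv 19: drop; pos4(id11) recv 28: fwd; pos0(id72) recv 11: drop
Round 2: pos3(id28) recv 97: fwd; pos0(id72) recv 28: drop
Round 3: pos4(id11) recv 97: fwd
Round 4: pos0(id72) recv 97: fwd
Round 5: pos1(id97) recv 97: ELECTED

Answer: 72,97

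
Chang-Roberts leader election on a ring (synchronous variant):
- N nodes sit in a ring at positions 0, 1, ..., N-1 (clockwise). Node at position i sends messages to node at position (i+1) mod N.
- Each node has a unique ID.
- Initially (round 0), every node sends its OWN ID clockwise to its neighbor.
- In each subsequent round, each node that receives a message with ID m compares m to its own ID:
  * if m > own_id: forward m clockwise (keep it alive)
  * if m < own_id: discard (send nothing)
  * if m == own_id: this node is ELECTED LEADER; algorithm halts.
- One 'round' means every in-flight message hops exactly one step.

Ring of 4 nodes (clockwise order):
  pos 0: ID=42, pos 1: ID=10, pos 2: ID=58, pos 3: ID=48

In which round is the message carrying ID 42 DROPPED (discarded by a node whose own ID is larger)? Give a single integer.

Answer: 2

Derivation:
Round 1: pos1(id10) recv 42: fwd; pos2(id58) recv 10: drop; pos3(id48) recv 58: fwd; pos0(id42) recv 48: fwd
Round 2: pos2(id58) recv 42: drop; pos0(id42) recv 58: fwd; pos1(id10) recv 48: fwd
Round 3: pos1(id10) recv 58: fwd; pos2(id58) recv 48: drop
Round 4: pos2(id58) recv 58: ELECTED
Message ID 42 originates at pos 0; dropped at pos 2 in round 2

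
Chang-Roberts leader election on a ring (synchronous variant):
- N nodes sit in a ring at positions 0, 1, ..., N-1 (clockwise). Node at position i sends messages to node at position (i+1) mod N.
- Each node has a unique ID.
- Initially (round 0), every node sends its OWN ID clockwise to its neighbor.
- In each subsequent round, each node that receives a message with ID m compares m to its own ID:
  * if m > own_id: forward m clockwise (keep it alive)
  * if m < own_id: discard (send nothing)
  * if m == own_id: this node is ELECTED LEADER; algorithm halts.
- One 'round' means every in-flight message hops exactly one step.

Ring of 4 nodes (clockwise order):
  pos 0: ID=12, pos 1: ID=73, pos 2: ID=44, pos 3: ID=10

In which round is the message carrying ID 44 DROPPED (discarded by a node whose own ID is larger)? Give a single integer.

Round 1: pos1(id73) recv 12: drop; pos2(id44) recv 73: fwd; pos3(id10) recv 44: fwd; pos0(id12) recv 10: drop
Round 2: pos3(id10) recv 73: fwd; pos0(id12) recv 44: fwd
Round 3: pos0(id12) recv 73: fwd; pos1(id73) recv 44: drop
Round 4: pos1(id73) recv 73: ELECTED
Message ID 44 originates at pos 2; dropped at pos 1 in round 3

Answer: 3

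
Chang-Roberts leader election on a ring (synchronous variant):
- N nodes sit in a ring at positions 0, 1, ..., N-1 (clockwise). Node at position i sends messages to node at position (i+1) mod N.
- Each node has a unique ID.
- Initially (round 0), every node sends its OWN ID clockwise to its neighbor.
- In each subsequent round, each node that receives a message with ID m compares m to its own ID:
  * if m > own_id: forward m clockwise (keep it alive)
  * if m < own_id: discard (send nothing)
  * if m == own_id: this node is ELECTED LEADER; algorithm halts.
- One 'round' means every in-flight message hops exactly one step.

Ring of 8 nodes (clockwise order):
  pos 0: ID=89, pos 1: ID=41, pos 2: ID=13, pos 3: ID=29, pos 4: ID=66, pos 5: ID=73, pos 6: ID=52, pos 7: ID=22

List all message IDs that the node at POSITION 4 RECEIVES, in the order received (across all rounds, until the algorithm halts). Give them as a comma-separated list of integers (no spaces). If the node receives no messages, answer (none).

Round 1: pos1(id41) recv 89: fwd; pos2(id13) recv 41: fwd; pos3(id29) recv 13: drop; pos4(id66) recv 29: drop; pos5(id73) recv 66: drop; pos6(id52) recv 73: fwd; pos7(id22) recv 52: fwd; pos0(id89) recv 22: drop
Round 2: pos2(id13) recv 89: fwd; pos3(id29) recv 41: fwd; pos7(id22) recv 73: fwd; pos0(id89) recv 52: drop
Round 3: pos3(id29) recv 89: fwd; pos4(id66) recv 41: drop; pos0(id89) recv 73: drop
Round 4: pos4(id66) recv 89: fwd
Round 5: pos5(id73) recv 89: fwd
Round 6: pos6(id52) recv 89: fwd
Round 7: pos7(id22) recv 89: fwd
Round 8: pos0(id89) recv 89: ELECTED

Answer: 29,41,89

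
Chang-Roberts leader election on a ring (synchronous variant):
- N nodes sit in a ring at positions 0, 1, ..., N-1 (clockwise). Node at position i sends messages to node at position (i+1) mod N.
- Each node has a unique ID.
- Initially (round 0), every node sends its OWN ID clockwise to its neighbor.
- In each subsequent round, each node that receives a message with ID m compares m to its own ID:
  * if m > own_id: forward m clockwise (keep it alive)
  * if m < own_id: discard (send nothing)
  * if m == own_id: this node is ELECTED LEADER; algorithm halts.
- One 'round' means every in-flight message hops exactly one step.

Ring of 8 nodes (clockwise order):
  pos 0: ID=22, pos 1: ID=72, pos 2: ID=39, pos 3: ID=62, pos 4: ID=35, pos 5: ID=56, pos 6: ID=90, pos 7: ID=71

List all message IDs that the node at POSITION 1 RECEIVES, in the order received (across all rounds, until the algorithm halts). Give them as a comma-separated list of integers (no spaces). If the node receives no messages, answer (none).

Answer: 22,71,90

Derivation:
Round 1: pos1(id72) recv 22: drop; pos2(id39) recv 72: fwd; pos3(id62) recv 39: drop; pos4(id35) recv 62: fwd; pos5(id56) recv 35: drop; pos6(id90) recv 56: drop; pos7(id71) recv 90: fwd; pos0(id22) recv 71: fwd
Round 2: pos3(id62) recv 72: fwd; pos5(id56) recv 62: fwd; pos0(id22) recv 90: fwd; pos1(id72) recv 71: drop
Round 3: pos4(id35) recv 72: fwd; pos6(id90) recv 62: drop; pos1(id72) recv 90: fwd
Round 4: pos5(id56) recv 72: fwd; pos2(id39) recv 90: fwd
Round 5: pos6(id90) recv 72: drop; pos3(id62) recv 90: fwd
Round 6: pos4(id35) recv 90: fwd
Round 7: pos5(id56) recv 90: fwd
Round 8: pos6(id90) recv 90: ELECTED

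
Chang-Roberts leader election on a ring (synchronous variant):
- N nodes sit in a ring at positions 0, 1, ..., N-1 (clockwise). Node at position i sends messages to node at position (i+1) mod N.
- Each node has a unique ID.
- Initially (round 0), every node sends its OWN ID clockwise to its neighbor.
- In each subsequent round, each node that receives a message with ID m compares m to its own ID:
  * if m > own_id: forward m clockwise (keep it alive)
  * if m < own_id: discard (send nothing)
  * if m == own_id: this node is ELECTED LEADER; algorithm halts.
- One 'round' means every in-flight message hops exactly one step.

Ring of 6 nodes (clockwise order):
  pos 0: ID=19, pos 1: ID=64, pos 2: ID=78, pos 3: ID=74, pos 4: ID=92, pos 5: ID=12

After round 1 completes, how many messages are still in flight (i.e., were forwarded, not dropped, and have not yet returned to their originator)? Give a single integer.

Answer: 2

Derivation:
Round 1: pos1(id64) recv 19: drop; pos2(id78) recv 64: drop; pos3(id74) recv 78: fwd; pos4(id92) recv 74: drop; pos5(id12) recv 92: fwd; pos0(id19) recv 12: drop
After round 1: 2 messages still in flight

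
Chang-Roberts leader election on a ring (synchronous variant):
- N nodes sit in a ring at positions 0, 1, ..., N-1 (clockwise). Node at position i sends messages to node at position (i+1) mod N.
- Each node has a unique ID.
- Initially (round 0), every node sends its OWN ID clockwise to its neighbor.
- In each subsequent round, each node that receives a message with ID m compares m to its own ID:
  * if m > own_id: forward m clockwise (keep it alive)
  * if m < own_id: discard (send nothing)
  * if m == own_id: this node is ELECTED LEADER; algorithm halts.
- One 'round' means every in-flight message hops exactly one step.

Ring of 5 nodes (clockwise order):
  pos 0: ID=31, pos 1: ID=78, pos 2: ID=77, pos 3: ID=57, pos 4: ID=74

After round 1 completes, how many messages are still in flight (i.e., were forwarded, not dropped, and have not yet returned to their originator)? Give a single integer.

Round 1: pos1(id78) recv 31: drop; pos2(id77) recv 78: fwd; pos3(id57) recv 77: fwd; pos4(id74) recv 57: drop; pos0(id31) recv 74: fwd
After round 1: 3 messages still in flight

Answer: 3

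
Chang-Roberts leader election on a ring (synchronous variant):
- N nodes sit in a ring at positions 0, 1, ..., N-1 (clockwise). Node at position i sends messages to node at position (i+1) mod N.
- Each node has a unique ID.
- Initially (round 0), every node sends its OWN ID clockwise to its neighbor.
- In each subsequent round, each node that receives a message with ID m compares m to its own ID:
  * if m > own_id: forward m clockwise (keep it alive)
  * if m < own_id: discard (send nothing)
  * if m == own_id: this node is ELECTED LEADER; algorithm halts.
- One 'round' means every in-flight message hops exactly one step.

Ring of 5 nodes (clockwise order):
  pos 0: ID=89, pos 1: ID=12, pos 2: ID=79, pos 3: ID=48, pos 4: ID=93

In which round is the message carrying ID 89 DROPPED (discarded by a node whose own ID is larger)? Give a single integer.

Answer: 4

Derivation:
Round 1: pos1(id12) recv 89: fwd; pos2(id79) recv 12: drop; pos3(id48) recv 79: fwd; pos4(id93) recv 48: drop; pos0(id89) recv 93: fwd
Round 2: pos2(id79) recv 89: fwd; pos4(id93) recv 79: drop; pos1(id12) recv 93: fwd
Round 3: pos3(id48) recv 89: fwd; pos2(id79) recv 93: fwd
Round 4: pos4(id93) recv 89: drop; pos3(id48) recv 93: fwd
Round 5: pos4(id93) recv 93: ELECTED
Message ID 89 originates at pos 0; dropped at pos 4 in round 4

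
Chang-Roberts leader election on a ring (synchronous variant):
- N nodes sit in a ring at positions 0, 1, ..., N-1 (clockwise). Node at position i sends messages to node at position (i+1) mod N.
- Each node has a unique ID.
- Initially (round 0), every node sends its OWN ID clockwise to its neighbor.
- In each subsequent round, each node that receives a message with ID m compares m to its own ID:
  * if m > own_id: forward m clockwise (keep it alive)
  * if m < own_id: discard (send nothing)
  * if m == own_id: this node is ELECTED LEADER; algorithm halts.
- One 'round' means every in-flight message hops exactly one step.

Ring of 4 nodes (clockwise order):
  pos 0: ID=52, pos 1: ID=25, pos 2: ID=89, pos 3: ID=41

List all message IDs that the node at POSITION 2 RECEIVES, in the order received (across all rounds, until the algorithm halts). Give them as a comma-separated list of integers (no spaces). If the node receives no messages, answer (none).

Round 1: pos1(id25) recv 52: fwd; pos2(id89) recv 25: drop; pos3(id41) recv 89: fwd; pos0(id52) recv 41: drop
Round 2: pos2(id89) recv 52: drop; pos0(id52) recv 89: fwd
Round 3: pos1(id25) recv 89: fwd
Round 4: pos2(id89) recv 89: ELECTED

Answer: 25,52,89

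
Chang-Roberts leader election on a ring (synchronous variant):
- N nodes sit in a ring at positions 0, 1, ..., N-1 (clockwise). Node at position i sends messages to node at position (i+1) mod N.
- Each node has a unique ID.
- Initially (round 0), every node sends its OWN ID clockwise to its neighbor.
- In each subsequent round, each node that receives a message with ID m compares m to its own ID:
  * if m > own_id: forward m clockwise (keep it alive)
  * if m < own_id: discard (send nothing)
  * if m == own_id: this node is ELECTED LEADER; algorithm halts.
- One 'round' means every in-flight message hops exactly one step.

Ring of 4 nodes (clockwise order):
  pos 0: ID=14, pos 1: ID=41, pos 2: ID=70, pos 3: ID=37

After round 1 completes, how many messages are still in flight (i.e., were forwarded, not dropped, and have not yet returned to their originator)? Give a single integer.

Round 1: pos1(id41) recv 14: drop; pos2(id70) recv 41: drop; pos3(id37) recv 70: fwd; pos0(id14) recv 37: fwd
After round 1: 2 messages still in flight

Answer: 2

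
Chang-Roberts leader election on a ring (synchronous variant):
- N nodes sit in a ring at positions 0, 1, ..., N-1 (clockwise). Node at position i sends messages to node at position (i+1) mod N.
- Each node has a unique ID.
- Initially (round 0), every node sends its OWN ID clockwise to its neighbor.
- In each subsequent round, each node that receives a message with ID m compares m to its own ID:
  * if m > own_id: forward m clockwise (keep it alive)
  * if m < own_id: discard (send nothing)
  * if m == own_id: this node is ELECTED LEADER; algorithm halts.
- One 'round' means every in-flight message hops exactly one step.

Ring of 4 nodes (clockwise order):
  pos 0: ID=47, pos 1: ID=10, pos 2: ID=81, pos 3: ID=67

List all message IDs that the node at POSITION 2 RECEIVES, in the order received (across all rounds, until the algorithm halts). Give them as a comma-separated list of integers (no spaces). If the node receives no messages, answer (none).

Round 1: pos1(id10) recv 47: fwd; pos2(id81) recv 10: drop; pos3(id67) recv 81: fwd; pos0(id47) recv 67: fwd
Round 2: pos2(id81) recv 47: drop; pos0(id47) recv 81: fwd; pos1(id10) recv 67: fwd
Round 3: pos1(id10) recv 81: fwd; pos2(id81) recv 67: drop
Round 4: pos2(id81) recv 81: ELECTED

Answer: 10,47,67,81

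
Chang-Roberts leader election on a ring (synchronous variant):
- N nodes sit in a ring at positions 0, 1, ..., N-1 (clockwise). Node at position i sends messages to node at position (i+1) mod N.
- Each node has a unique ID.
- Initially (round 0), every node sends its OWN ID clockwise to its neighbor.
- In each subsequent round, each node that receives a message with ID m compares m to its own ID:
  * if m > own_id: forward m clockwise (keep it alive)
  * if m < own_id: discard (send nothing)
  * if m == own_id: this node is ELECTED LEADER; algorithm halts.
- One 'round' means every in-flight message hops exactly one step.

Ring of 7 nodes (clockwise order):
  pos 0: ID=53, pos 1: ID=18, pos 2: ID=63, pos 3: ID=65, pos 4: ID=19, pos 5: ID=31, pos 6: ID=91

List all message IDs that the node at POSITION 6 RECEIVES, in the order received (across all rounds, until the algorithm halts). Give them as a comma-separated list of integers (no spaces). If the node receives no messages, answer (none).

Round 1: pos1(id18) recv 53: fwd; pos2(id63) recv 18: drop; pos3(id65) recv 63: drop; pos4(id19) recv 65: fwd; pos5(id31) recv 19: drop; pos6(id91) recv 31: drop; pos0(id53) recv 91: fwd
Round 2: pos2(id63) recv 53: drop; pos5(id31) recv 65: fwd; pos1(id18) recv 91: fwd
Round 3: pos6(id91) recv 65: drop; pos2(id63) recv 91: fwd
Round 4: pos3(id65) recv 91: fwd
Round 5: pos4(id19) recv 91: fwd
Round 6: pos5(id31) recv 91: fwd
Round 7: pos6(id91) recv 91: ELECTED

Answer: 31,65,91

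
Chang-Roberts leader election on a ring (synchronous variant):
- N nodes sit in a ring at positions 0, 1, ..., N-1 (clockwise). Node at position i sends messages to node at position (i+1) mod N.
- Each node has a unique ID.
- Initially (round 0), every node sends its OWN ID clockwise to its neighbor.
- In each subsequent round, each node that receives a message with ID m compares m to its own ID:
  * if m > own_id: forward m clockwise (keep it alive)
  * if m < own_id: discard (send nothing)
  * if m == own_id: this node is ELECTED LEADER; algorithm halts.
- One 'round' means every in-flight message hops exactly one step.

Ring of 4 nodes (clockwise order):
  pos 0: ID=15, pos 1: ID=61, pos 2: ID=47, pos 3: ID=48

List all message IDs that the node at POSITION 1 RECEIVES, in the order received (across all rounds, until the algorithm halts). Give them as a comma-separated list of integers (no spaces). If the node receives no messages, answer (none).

Answer: 15,48,61

Derivation:
Round 1: pos1(id61) recv 15: drop; pos2(id47) recv 61: fwd; pos3(id48) recv 47: drop; pos0(id15) recv 48: fwd
Round 2: pos3(id48) recv 61: fwd; pos1(id61) recv 48: drop
Round 3: pos0(id15) recv 61: fwd
Round 4: pos1(id61) recv 61: ELECTED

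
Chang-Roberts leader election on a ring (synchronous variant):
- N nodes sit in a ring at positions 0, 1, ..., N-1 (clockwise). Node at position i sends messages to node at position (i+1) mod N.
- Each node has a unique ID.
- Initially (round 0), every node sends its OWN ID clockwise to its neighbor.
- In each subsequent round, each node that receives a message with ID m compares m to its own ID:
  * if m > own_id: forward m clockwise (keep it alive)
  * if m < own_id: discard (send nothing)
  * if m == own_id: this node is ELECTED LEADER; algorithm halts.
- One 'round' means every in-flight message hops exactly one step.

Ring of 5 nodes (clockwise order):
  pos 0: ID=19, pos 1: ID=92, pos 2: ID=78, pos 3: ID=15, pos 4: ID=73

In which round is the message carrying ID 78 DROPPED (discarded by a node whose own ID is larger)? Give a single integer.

Answer: 4

Derivation:
Round 1: pos1(id92) recv 19: drop; pos2(id78) recv 92: fwd; pos3(id15) recv 78: fwd; pos4(id73) recv 15: drop; pos0(id19) recv 73: fwd
Round 2: pos3(id15) recv 92: fwd; pos4(id73) recv 78: fwd; pos1(id92) recv 73: drop
Round 3: pos4(id73) recv 92: fwd; pos0(id19) recv 78: fwd
Round 4: pos0(id19) recv 92: fwd; pos1(id92) recv 78: drop
Round 5: pos1(id92) recv 92: ELECTED
Message ID 78 originates at pos 2; dropped at pos 1 in round 4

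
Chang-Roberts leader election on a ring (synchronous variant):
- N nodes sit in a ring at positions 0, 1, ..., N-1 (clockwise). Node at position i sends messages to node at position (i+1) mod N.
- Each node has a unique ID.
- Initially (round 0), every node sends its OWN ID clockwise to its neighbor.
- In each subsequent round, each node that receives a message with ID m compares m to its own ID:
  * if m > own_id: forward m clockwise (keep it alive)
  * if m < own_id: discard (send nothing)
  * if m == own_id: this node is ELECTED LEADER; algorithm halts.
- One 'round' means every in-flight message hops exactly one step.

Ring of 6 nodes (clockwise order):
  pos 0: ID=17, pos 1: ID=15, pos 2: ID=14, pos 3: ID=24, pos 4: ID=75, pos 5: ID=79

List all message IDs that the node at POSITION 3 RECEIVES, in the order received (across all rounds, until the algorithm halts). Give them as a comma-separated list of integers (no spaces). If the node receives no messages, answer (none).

Round 1: pos1(id15) recv 17: fwd; pos2(id14) recv 15: fwd; pos3(id24) recv 14: drop; pos4(id75) recv 24: drop; pos5(id79) recv 75: drop; pos0(id17) recv 79: fwd
Round 2: pos2(id14) recv 17: fwd; pos3(id24) recv 15: drop; pos1(id15) recv 79: fwd
Round 3: pos3(id24) recv 17: drop; pos2(id14) recv 79: fwd
Round 4: pos3(id24) recv 79: fwd
Round 5: pos4(id75) recv 79: fwd
Round 6: pos5(id79) recv 79: ELECTED

Answer: 14,15,17,79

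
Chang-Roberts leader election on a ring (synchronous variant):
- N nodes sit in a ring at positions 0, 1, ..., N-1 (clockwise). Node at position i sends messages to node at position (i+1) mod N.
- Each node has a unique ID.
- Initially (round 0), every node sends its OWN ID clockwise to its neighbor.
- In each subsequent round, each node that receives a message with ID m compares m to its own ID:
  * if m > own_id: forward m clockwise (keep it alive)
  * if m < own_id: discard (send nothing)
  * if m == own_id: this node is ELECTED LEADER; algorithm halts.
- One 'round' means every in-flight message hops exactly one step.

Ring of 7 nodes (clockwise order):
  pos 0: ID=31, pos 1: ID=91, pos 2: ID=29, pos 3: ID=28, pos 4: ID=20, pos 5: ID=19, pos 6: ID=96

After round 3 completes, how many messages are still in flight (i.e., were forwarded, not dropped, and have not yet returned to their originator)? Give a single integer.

Round 1: pos1(id91) recv 31: drop; pos2(id29) recv 91: fwd; pos3(id28) recv 29: fwd; pos4(id20) recv 28: fwd; pos5(id19) recv 20: fwd; pos6(id96) recv 19: drop; pos0(id31) recv 96: fwd
Round 2: pos3(id28) recv 91: fwd; pos4(id20) recv 29: fwd; pos5(id19) recv 28: fwd; pos6(id96) recv 20: drop; pos1(id91) recv 96: fwd
Round 3: pos4(id20) recv 91: fwd; pos5(id19) recv 29: fwd; pos6(id96) recv 28: drop; pos2(id29) recv 96: fwd
After round 3: 3 messages still in flight

Answer: 3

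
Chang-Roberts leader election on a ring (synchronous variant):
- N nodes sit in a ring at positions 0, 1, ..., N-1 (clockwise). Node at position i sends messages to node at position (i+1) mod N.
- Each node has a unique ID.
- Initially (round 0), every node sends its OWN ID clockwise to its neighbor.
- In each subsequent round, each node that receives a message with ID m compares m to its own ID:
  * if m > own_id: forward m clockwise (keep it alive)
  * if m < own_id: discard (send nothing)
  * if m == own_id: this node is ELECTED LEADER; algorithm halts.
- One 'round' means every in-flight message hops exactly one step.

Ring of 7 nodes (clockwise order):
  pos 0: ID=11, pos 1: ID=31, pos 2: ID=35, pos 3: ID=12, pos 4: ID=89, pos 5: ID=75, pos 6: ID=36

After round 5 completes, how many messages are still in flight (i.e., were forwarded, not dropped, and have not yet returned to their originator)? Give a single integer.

Round 1: pos1(id31) recv 11: drop; pos2(id35) recv 31: drop; pos3(id12) recv 35: fwd; pos4(id89) recv 12: drop; pos5(id75) recv 89: fwd; pos6(id36) recv 75: fwd; pos0(id11) recv 36: fwd
Round 2: pos4(id89) recv 35: drop; pos6(id36) recv 89: fwd; pos0(id11) recv 75: fwd; pos1(id31) recv 36: fwd
Round 3: pos0(id11) recv 89: fwd; pos1(id31) recv 75: fwd; pos2(id35) recv 36: fwd
Round 4: pos1(id31) recv 89: fwd; pos2(id35) recv 75: fwd; pos3(id12) recv 36: fwd
Round 5: pos2(id35) recv 89: fwd; pos3(id12) recv 75: fwd; pos4(id89) recv 36: drop
After round 5: 2 messages still in flight

Answer: 2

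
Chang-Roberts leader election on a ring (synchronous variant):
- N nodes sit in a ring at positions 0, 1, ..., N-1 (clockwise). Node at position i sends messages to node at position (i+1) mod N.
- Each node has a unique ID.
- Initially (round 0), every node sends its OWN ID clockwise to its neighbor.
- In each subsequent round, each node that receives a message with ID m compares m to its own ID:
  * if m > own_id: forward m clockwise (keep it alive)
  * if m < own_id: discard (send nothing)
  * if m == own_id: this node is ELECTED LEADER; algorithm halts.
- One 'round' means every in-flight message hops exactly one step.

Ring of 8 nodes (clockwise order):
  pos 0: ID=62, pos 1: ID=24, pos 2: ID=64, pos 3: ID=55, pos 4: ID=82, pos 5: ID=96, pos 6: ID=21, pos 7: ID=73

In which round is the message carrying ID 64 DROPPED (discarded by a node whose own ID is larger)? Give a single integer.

Answer: 2

Derivation:
Round 1: pos1(id24) recv 62: fwd; pos2(id64) recv 24: drop; pos3(id55) recv 64: fwd; pos4(id82) recv 55: drop; pos5(id96) recv 82: drop; pos6(id21) recv 96: fwd; pos7(id73) recv 21: drop; pos0(id62) recv 73: fwd
Round 2: pos2(id64) recv 62: drop; pos4(id82) recv 64: drop; pos7(id73) recv 96: fwd; pos1(id24) recv 73: fwd
Round 3: pos0(id62) recv 96: fwd; pos2(id64) recv 73: fwd
Round 4: pos1(id24) recv 96: fwd; pos3(id55) recv 73: fwd
Round 5: pos2(id64) recv 96: fwd; pos4(id82) recv 73: drop
Round 6: pos3(id55) recv 96: fwd
Round 7: pos4(id82) recv 96: fwd
Round 8: pos5(id96) recv 96: ELECTED
Message ID 64 originates at pos 2; dropped at pos 4 in round 2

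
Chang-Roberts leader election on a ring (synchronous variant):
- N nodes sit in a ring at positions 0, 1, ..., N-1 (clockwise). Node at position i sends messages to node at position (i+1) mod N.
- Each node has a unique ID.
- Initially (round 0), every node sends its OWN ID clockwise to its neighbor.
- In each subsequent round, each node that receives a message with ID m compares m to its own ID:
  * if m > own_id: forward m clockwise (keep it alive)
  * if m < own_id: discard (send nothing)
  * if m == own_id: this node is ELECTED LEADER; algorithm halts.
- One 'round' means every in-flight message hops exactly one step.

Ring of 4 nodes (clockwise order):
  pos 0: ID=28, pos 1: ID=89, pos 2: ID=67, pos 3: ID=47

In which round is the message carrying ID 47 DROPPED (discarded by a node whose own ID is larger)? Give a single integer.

Answer: 2

Derivation:
Round 1: pos1(id89) recv 28: drop; pos2(id67) recv 89: fwd; pos3(id47) recv 67: fwd; pos0(id28) recv 47: fwd
Round 2: pos3(id47) recv 89: fwd; pos0(id28) recv 67: fwd; pos1(id89) recv 47: drop
Round 3: pos0(id28) recv 89: fwd; pos1(id89) recv 67: drop
Round 4: pos1(id89) recv 89: ELECTED
Message ID 47 originates at pos 3; dropped at pos 1 in round 2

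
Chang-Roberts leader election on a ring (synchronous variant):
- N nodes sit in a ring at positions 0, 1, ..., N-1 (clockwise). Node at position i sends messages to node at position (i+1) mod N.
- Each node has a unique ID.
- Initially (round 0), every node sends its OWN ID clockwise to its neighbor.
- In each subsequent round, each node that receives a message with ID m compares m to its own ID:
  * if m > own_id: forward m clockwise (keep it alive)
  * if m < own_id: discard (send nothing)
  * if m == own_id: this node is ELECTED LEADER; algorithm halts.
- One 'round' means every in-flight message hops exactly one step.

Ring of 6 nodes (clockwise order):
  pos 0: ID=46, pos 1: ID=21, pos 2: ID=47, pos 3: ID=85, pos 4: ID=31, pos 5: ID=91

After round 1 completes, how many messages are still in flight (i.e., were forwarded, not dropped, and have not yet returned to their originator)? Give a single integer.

Answer: 3

Derivation:
Round 1: pos1(id21) recv 46: fwd; pos2(id47) recv 21: drop; pos3(id85) recv 47: drop; pos4(id31) recv 85: fwd; pos5(id91) recv 31: drop; pos0(id46) recv 91: fwd
After round 1: 3 messages still in flight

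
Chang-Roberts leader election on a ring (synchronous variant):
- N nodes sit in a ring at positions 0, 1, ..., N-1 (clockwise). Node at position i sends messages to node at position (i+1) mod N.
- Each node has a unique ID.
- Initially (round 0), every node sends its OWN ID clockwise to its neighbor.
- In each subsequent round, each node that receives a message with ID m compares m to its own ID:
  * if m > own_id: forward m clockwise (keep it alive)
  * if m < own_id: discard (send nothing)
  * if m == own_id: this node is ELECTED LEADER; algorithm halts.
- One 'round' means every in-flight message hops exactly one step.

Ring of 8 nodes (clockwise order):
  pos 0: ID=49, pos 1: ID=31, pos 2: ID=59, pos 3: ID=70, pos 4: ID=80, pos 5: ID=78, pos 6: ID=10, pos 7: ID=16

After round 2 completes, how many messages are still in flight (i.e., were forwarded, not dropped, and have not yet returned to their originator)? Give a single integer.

Answer: 2

Derivation:
Round 1: pos1(id31) recv 49: fwd; pos2(id59) recv 31: drop; pos3(id70) recv 59: drop; pos4(id80) recv 70: drop; pos5(id78) recv 80: fwd; pos6(id10) recv 78: fwd; pos7(id16) recv 10: drop; pos0(id49) recv 16: drop
Round 2: pos2(id59) recv 49: drop; pos6(id10) recv 80: fwd; pos7(id16) recv 78: fwd
After round 2: 2 messages still in flight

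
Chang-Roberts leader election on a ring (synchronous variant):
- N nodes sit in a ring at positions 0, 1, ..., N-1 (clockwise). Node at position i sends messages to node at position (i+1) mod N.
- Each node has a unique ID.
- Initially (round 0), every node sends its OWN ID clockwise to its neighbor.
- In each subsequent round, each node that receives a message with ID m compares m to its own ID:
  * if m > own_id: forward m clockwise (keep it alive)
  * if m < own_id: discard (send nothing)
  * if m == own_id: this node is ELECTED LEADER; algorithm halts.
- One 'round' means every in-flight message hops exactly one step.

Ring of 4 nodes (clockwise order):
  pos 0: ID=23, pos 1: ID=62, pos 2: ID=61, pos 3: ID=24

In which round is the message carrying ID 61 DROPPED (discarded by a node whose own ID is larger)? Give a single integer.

Round 1: pos1(id62) recv 23: drop; pos2(id61) recv 62: fwd; pos3(id24) recv 61: fwd; pos0(id23) recv 24: fwd
Round 2: pos3(id24) recv 62: fwd; pos0(id23) recv 61: fwd; pos1(id62) recv 24: drop
Round 3: pos0(id23) recv 62: fwd; pos1(id62) recv 61: drop
Round 4: pos1(id62) recv 62: ELECTED
Message ID 61 originates at pos 2; dropped at pos 1 in round 3

Answer: 3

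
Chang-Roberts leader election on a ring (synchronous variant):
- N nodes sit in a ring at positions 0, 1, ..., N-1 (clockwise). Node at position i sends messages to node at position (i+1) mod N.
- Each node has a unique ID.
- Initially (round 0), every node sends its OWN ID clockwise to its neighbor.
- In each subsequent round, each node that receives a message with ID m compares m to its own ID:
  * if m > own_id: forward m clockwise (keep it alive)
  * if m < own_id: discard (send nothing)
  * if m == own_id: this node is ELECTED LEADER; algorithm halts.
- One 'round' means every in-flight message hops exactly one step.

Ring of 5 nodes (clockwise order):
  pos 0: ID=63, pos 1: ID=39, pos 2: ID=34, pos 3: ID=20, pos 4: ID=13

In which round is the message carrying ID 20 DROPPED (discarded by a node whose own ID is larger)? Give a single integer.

Round 1: pos1(id39) recv 63: fwd; pos2(id34) recv 39: fwd; pos3(id20) recv 34: fwd; pos4(id13) recv 20: fwd; pos0(id63) recv 13: drop
Round 2: pos2(id34) recv 63: fwd; pos3(id20) recv 39: fwd; pos4(id13) recv 34: fwd; pos0(id63) recv 20: drop
Round 3: pos3(id20) recv 63: fwd; pos4(id13) recv 39: fwd; pos0(id63) recv 34: drop
Round 4: pos4(id13) recv 63: fwd; pos0(id63) recv 39: drop
Round 5: pos0(id63) recv 63: ELECTED
Message ID 20 originates at pos 3; dropped at pos 0 in round 2

Answer: 2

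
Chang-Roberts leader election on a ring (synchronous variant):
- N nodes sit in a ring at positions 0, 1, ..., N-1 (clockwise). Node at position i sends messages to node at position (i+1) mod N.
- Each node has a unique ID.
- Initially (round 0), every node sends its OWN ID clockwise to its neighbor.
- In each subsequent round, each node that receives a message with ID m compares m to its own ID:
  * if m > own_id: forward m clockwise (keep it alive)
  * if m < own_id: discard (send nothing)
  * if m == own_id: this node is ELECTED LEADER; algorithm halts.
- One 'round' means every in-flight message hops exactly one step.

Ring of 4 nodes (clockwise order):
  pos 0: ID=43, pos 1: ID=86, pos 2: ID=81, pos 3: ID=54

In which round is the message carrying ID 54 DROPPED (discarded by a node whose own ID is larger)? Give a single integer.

Round 1: pos1(id86) recv 43: drop; pos2(id81) recv 86: fwd; pos3(id54) recv 81: fwd; pos0(id43) recv 54: fwd
Round 2: pos3(id54) recv 86: fwd; pos0(id43) recv 81: fwd; pos1(id86) recv 54: drop
Round 3: pos0(id43) recv 86: fwd; pos1(id86) recv 81: drop
Round 4: pos1(id86) recv 86: ELECTED
Message ID 54 originates at pos 3; dropped at pos 1 in round 2

Answer: 2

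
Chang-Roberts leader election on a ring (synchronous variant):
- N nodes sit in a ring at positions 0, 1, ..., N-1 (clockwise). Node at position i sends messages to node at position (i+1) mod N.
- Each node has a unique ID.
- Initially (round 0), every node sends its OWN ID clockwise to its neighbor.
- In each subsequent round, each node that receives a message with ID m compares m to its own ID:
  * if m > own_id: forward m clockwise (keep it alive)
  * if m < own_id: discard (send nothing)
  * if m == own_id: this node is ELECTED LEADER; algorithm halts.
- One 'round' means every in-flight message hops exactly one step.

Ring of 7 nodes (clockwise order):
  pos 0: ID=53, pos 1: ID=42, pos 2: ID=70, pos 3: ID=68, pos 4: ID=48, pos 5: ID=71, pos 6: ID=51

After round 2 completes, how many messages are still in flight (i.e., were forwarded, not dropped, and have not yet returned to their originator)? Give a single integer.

Answer: 2

Derivation:
Round 1: pos1(id42) recv 53: fwd; pos2(id70) recv 42: drop; pos3(id68) recv 70: fwd; pos4(id48) recv 68: fwd; pos5(id71) recv 48: drop; pos6(id51) recv 71: fwd; pos0(id53) recv 51: drop
Round 2: pos2(id70) recv 53: drop; pos4(id48) recv 70: fwd; pos5(id71) recv 68: drop; pos0(id53) recv 71: fwd
After round 2: 2 messages still in flight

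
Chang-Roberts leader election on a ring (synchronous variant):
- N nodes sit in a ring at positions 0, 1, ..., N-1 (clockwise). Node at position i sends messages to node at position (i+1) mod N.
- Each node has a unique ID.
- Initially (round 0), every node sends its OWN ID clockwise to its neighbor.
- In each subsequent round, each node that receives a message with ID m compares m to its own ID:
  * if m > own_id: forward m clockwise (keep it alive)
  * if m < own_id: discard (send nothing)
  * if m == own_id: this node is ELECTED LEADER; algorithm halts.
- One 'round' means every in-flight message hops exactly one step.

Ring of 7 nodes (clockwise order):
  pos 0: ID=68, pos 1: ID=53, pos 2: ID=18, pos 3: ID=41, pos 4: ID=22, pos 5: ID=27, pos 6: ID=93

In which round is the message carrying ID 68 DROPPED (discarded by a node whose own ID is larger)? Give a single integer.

Answer: 6

Derivation:
Round 1: pos1(id53) recv 68: fwd; pos2(id18) recv 53: fwd; pos3(id41) recv 18: drop; pos4(id22) recv 41: fwd; pos5(id27) recv 22: drop; pos6(id93) recv 27: drop; pos0(id68) recv 93: fwd
Round 2: pos2(id18) recv 68: fwd; pos3(id41) recv 53: fwd; pos5(id27) recv 41: fwd; pos1(id53) recv 93: fwd
Round 3: pos3(id41) recv 68: fwd; pos4(id22) recv 53: fwd; pos6(id93) recv 41: drop; pos2(id18) recv 93: fwd
Round 4: pos4(id22) recv 68: fwd; pos5(id27) recv 53: fwd; pos3(id41) recv 93: fwd
Round 5: pos5(id27) recv 68: fwd; pos6(id93) recv 53: drop; pos4(id22) recv 93: fwd
Round 6: pos6(id93) recv 68: drop; pos5(id27) recv 93: fwd
Round 7: pos6(id93) recv 93: ELECTED
Message ID 68 originates at pos 0; dropped at pos 6 in round 6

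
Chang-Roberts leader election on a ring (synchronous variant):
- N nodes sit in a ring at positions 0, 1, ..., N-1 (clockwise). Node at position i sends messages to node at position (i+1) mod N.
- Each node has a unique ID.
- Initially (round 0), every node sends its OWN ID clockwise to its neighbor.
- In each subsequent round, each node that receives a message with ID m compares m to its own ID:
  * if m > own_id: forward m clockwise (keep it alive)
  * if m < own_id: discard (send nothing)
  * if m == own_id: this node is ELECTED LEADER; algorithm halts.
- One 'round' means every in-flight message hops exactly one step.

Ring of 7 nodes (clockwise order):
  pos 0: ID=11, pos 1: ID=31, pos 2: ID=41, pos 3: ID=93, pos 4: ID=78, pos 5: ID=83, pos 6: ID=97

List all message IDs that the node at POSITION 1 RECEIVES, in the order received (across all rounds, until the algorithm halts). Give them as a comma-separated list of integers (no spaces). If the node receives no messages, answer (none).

Answer: 11,97

Derivation:
Round 1: pos1(id31) recv 11: drop; pos2(id41) recv 31: drop; pos3(id93) recv 41: drop; pos4(id78) recv 93: fwd; pos5(id83) recv 78: drop; pos6(id97) recv 83: drop; pos0(id11) recv 97: fwd
Round 2: pos5(id83) recv 93: fwd; pos1(id31) recv 97: fwd
Round 3: pos6(id97) recv 93: drop; pos2(id41) recv 97: fwd
Round 4: pos3(id93) recv 97: fwd
Round 5: pos4(id78) recv 97: fwd
Round 6: pos5(id83) recv 97: fwd
Round 7: pos6(id97) recv 97: ELECTED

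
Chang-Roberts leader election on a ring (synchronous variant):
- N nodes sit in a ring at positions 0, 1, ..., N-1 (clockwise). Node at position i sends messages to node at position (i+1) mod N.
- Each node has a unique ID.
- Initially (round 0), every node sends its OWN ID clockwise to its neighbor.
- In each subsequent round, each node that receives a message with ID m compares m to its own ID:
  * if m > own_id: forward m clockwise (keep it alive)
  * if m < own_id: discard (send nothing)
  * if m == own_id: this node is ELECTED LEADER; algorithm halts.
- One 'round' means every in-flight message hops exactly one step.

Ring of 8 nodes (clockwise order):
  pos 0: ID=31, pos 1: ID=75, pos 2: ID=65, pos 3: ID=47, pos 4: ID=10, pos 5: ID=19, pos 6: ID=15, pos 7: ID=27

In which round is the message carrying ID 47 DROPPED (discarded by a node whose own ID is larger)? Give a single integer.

Round 1: pos1(id75) recv 31: drop; pos2(id65) recv 75: fwd; pos3(id47) recv 65: fwd; pos4(id10) recv 47: fwd; pos5(id19) recv 10: drop; pos6(id15) recv 19: fwd; pos7(id27) recv 15: drop; pos0(id31) recv 27: drop
Round 2: pos3(id47) recv 75: fwd; pos4(id10) recv 65: fwd; pos5(id19) recv 47: fwd; pos7(id27) recv 19: drop
Round 3: pos4(id10) recv 75: fwd; pos5(id19) recv 65: fwd; pos6(id15) recv 47: fwd
Round 4: pos5(id19) recv 75: fwd; pos6(id15) recv 65: fwd; pos7(id27) recv 47: fwd
Round 5: pos6(id15) recv 75: fwd; pos7(id27) recv 65: fwd; pos0(id31) recv 47: fwd
Round 6: pos7(id27) recv 75: fwd; pos0(id31) recv 65: fwd; pos1(id75) recv 47: drop
Round 7: pos0(id31) recv 75: fwd; pos1(id75) recv 65: drop
Round 8: pos1(id75) recv 75: ELECTED
Message ID 47 originates at pos 3; dropped at pos 1 in round 6

Answer: 6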